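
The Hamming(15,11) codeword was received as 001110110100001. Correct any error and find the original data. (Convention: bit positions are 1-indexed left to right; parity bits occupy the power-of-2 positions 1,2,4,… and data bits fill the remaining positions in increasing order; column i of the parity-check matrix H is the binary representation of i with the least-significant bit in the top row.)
Syndrome s = H · r^T (mod 2), r = 001110110100001:
  s[0] = (101010101010101)·(001110110100001) mod 2 = 0+0+1+0+1+0+1+0+0+0+0+0+0+0+1 mod 2 = 0
  s[1] = (011001100110011)·(001110110100001) mod 2 = 0+0+1+0+0+0+1+0+0+1+0+0+0+0+1 mod 2 = 0
  s[2] = (000111100001111)·(001110110100001) mod 2 = 0+0+0+1+1+0+1+0+0+0+0+0+0+0+1 mod 2 = 0
  s[3] = (000000011111111)·(001110110100001) mod 2 = 0+0+0+0+0+0+0+1+0+1+0+0+0+0+1 mod 2 = 1
Syndrome = 0001
Column 8 of H equals this syndrome → error at bit 8 (1-indexed).
Flip bit 8: 001110110100001 → 001110100100001
Extract data bits at positions {3,5,6,7,9,10,11,12,13,14,15}: 11010100001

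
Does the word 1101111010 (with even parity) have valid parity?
Sum of all bits: 1+1+0+1+1+1+1+0+1+0 = 7; 7 mod 2 = 1. Result is 1 → parity error detected.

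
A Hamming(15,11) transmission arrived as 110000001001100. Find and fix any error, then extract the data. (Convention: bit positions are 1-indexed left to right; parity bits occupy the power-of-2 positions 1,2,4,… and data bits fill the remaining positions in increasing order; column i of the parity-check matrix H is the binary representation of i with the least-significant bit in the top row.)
Syndrome s = H · r^T (mod 2), r = 110000001001100:
  s[0] = (101010101010101)·(110000001001100) mod 2 = 1+0+0+0+0+0+0+0+1+0+0+0+1+0+0 mod 2 = 1
  s[1] = (011001100110011)·(110000001001100) mod 2 = 0+1+0+0+0+0+0+0+0+0+0+0+0+0+0 mod 2 = 1
  s[2] = (000111100001111)·(110000001001100) mod 2 = 0+0+0+0+0+0+0+0+0+0+0+1+1+0+0 mod 2 = 0
  s[3] = (000000011111111)·(110000001001100) mod 2 = 0+0+0+0+0+0+0+0+1+0+0+1+1+0+0 mod 2 = 1
Syndrome = 1101
Column 11 of H equals this syndrome → error at bit 11 (1-indexed).
Flip bit 11: 110000001001100 → 110000001011100
Extract data bits at positions {3,5,6,7,9,10,11,12,13,14,15}: 00001011100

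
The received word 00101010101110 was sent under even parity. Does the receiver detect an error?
Sum of received bits: 0+0+1+0+1+0+1+0+1+0+1+1+1+0 = 7; 7 mod 2 = 1. Result is 1 ≠ 0 → error detected.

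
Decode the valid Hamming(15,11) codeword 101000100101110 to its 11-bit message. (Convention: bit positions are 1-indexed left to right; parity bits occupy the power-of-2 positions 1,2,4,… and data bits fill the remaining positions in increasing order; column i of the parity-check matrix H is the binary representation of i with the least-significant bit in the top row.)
Parity bits occupy power-of-2 positions; data bits are at positions {3,5,6,7,9,10,11,12,13,14,15} (1-indexed).
Extract: c[3]=1 c[5]=0 c[6]=0 c[7]=1 c[9]=0 c[10]=1 c[11]=0 c[12]=1 c[13]=1 c[14]=1 c[15]=0
Data = 10010101110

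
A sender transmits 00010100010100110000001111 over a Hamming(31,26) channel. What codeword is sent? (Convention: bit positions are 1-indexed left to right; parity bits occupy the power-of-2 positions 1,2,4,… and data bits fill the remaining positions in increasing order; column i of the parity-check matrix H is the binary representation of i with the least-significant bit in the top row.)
Codeword c = d · G (mod 2), d = 00010100010100110000001111:
  c[0] = d·G[:,0] = (00010100010100110000001111)·(11011010101101010101010101) mod 2 = 0+0+0+1+0+0+0+0+0+0+0+1+0+0+0+1+0+0+0+0+0+0+0+1+0+1 mod 2 = 1
  c[1] = d·G[:,1] = (00010100010100110000001111)·(10110110011011001100110011) mod 2 = 0+0+0+1+0+1+0+0+0+1+0+0+0+0+0+0+0+0+0+0+0+0+0+0+1+1 mod 2 = 1
  c[2] = d·G[:,2] = (00010100010100110000001111)·(10000000000000000000000000) mod 2 = 0+0+0+0+0+0+0+0+0+0+0+0+0+0+0+0+0+0+0+0+0+0+0+0+0+0 mod 2 = 0
  c[3] = d·G[:,3] = (00010100010100110000001111)·(01110001111000111100001111) mod 2 = 0+0+0+1+0+0+0+0+0+1+0+0+0+0+1+1+0+0+0+0+0+0+1+1+1+1 mod 2 = 0
  c[4] = d·G[:,4] = (00010100010100110000001111)·(01000000000000000000000000) mod 2 = 0+0+0+0+0+0+0+0+0+0+0+0+0+0+0+0+0+0+0+0+0+0+0+0+0+0 mod 2 = 0
  c[5] = d·G[:,5] = (00010100010100110000001111)·(00100000000000000000000000) mod 2 = 0+0+0+0+0+0+0+0+0+0+0+0+0+0+0+0+0+0+0+0+0+0+0+0+0+0 mod 2 = 0
  c[6] = d·G[:,6] = (00010100010100110000001111)·(00010000000000000000000000) mod 2 = 0+0+0+1+0+0+0+0+0+0+0+0+0+0+0+0+0+0+0+0+0+0+0+0+0+0 mod 2 = 1
  c[7] = d·G[:,7] = (00010100010100110000001111)·(00001111111000000011111111) mod 2 = 0+0+0+0+0+1+0+0+0+1+0+0+0+0+0+0+0+0+0+0+0+0+1+1+1+1 mod 2 = 0
  c[8] = d·G[:,8] = (00010100010100110000001111)·(00001000000000000000000000) mod 2 = 0+0+0+0+0+0+0+0+0+0+0+0+0+0+0+0+0+0+0+0+0+0+0+0+0+0 mod 2 = 0
  c[9] = d·G[:,9] = (00010100010100110000001111)·(00000100000000000000000000) mod 2 = 0+0+0+0+0+1+0+0+0+0+0+0+0+0+0+0+0+0+0+0+0+0+0+0+0+0 mod 2 = 1
  c[10] = d·G[:,10] = (00010100010100110000001111)·(00000010000000000000000000) mod 2 = 0+0+0+0+0+0+0+0+0+0+0+0+0+0+0+0+0+0+0+0+0+0+0+0+0+0 mod 2 = 0
  c[11] = d·G[:,11] = (00010100010100110000001111)·(00000001000000000000000000) mod 2 = 0+0+0+0+0+0+0+0+0+0+0+0+0+0+0+0+0+0+0+0+0+0+0+0+0+0 mod 2 = 0
  c[12] = d·G[:,12] = (00010100010100110000001111)·(00000000100000000000000000) mod 2 = 0+0+0+0+0+0+0+0+0+0+0+0+0+0+0+0+0+0+0+0+0+0+0+0+0+0 mod 2 = 0
  c[13] = d·G[:,13] = (00010100010100110000001111)·(00000000010000000000000000) mod 2 = 0+0+0+0+0+0+0+0+0+1+0+0+0+0+0+0+0+0+0+0+0+0+0+0+0+0 mod 2 = 1
  c[14] = d·G[:,14] = (00010100010100110000001111)·(00000000001000000000000000) mod 2 = 0+0+0+0+0+0+0+0+0+0+0+0+0+0+0+0+0+0+0+0+0+0+0+0+0+0 mod 2 = 0
  c[15] = d·G[:,15] = (00010100010100110000001111)·(00000000000111111111111111) mod 2 = 0+0+0+0+0+0+0+0+0+0+0+1+0+0+1+1+0+0+0+0+0+0+1+1+1+1 mod 2 = 1
  c[16] = d·G[:,16] = (00010100010100110000001111)·(00000000000100000000000000) mod 2 = 0+0+0+0+0+0+0+0+0+0+0+1+0+0+0+0+0+0+0+0+0+0+0+0+0+0 mod 2 = 1
  c[17] = d·G[:,17] = (00010100010100110000001111)·(00000000000010000000000000) mod 2 = 0+0+0+0+0+0+0+0+0+0+0+0+0+0+0+0+0+0+0+0+0+0+0+0+0+0 mod 2 = 0
  c[18] = d·G[:,18] = (00010100010100110000001111)·(00000000000001000000000000) mod 2 = 0+0+0+0+0+0+0+0+0+0+0+0+0+0+0+0+0+0+0+0+0+0+0+0+0+0 mod 2 = 0
  c[19] = d·G[:,19] = (00010100010100110000001111)·(00000000000000100000000000) mod 2 = 0+0+0+0+0+0+0+0+0+0+0+0+0+0+1+0+0+0+0+0+0+0+0+0+0+0 mod 2 = 1
  c[20] = d·G[:,20] = (00010100010100110000001111)·(00000000000000010000000000) mod 2 = 0+0+0+0+0+0+0+0+0+0+0+0+0+0+0+1+0+0+0+0+0+0+0+0+0+0 mod 2 = 1
  c[21] = d·G[:,21] = (00010100010100110000001111)·(00000000000000001000000000) mod 2 = 0+0+0+0+0+0+0+0+0+0+0+0+0+0+0+0+0+0+0+0+0+0+0+0+0+0 mod 2 = 0
  c[22] = d·G[:,22] = (00010100010100110000001111)·(00000000000000000100000000) mod 2 = 0+0+0+0+0+0+0+0+0+0+0+0+0+0+0+0+0+0+0+0+0+0+0+0+0+0 mod 2 = 0
  c[23] = d·G[:,23] = (00010100010100110000001111)·(00000000000000000010000000) mod 2 = 0+0+0+0+0+0+0+0+0+0+0+0+0+0+0+0+0+0+0+0+0+0+0+0+0+0 mod 2 = 0
  c[24] = d·G[:,24] = (00010100010100110000001111)·(00000000000000000001000000) mod 2 = 0+0+0+0+0+0+0+0+0+0+0+0+0+0+0+0+0+0+0+0+0+0+0+0+0+0 mod 2 = 0
  c[25] = d·G[:,25] = (00010100010100110000001111)·(00000000000000000000100000) mod 2 = 0+0+0+0+0+0+0+0+0+0+0+0+0+0+0+0+0+0+0+0+0+0+0+0+0+0 mod 2 = 0
  c[26] = d·G[:,26] = (00010100010100110000001111)·(00000000000000000000010000) mod 2 = 0+0+0+0+0+0+0+0+0+0+0+0+0+0+0+0+0+0+0+0+0+0+0+0+0+0 mod 2 = 0
  c[27] = d·G[:,27] = (00010100010100110000001111)·(00000000000000000000001000) mod 2 = 0+0+0+0+0+0+0+0+0+0+0+0+0+0+0+0+0+0+0+0+0+0+1+0+0+0 mod 2 = 1
  c[28] = d·G[:,28] = (00010100010100110000001111)·(00000000000000000000000100) mod 2 = 0+0+0+0+0+0+0+0+0+0+0+0+0+0+0+0+0+0+0+0+0+0+0+1+0+0 mod 2 = 1
  c[29] = d·G[:,29] = (00010100010100110000001111)·(00000000000000000000000010) mod 2 = 0+0+0+0+0+0+0+0+0+0+0+0+0+0+0+0+0+0+0+0+0+0+0+0+1+0 mod 2 = 1
  c[30] = d·G[:,30] = (00010100010100110000001111)·(00000000000000000000000001) mod 2 = 0+0+0+0+0+0+0+0+0+0+0+0+0+0+0+0+0+0+0+0+0+0+0+0+0+1 mod 2 = 1
Codeword = 1100001001000101100110000001111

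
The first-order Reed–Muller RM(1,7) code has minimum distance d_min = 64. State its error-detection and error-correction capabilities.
Detection only: up to d_min − 1 = 63 errors.
Correction: up to ⌊(d_min − 1)/2⌋ = ⌊63/2⌋ = 31 errors.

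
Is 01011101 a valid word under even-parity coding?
Sum of all bits: 0+1+0+1+1+1+0+1 = 5; 5 mod 2 = 1. Result is 1 → parity error detected.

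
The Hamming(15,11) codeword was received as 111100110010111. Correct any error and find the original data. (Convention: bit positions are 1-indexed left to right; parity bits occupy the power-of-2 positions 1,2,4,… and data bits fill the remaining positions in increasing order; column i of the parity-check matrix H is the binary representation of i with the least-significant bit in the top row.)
Syndrome s = H · r^T (mod 2), r = 111100110010111:
  s[0] = (101010101010101)·(111100110010111) mod 2 = 1+0+1+0+0+0+1+0+0+0+1+0+1+0+1 mod 2 = 0
  s[1] = (011001100110011)·(111100110010111) mod 2 = 0+1+1+0+0+0+1+0+0+0+1+0+0+1+1 mod 2 = 0
  s[2] = (000111100001111)·(111100110010111) mod 2 = 0+0+0+1+0+0+1+0+0+0+0+0+1+1+1 mod 2 = 1
  s[3] = (000000011111111)·(111100110010111) mod 2 = 0+0+0+0+0+0+0+1+0+0+1+0+1+1+1 mod 2 = 1
Syndrome = 0011
Column 12 of H equals this syndrome → error at bit 12 (1-indexed).
Flip bit 12: 111100110010111 → 111100110011111
Extract data bits at positions {3,5,6,7,9,10,11,12,13,14,15}: 10010011111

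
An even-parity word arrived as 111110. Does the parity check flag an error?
Sum of received bits: 1+1+1+1+1+0 = 5; 5 mod 2 = 1. Result is 1 ≠ 0 → error detected.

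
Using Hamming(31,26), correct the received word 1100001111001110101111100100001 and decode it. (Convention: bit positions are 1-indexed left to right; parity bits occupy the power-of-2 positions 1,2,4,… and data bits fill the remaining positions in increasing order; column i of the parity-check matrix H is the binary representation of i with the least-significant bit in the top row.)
Syndrome s = H · r^T (mod 2), r = 1100001111001110101111100100001:
  s[0] = (1010101010101010101010101010101)·(1100001111001110101111100100001) mod 2 = 1+0+0+0+0+0+1+0+1+0+0+0+1+0+1+0+1+0+1+0+1+0+1+0+0+0+0+0+0+0+1 mod 2 = 0
  s[1] = (0110011001100110011001100110011)·(1100001111001110101111100100001) mod 2 = 0+1+0+0+0+0+1+0+0+1+0+0+0+1+1+0+0+0+1+0+0+1+1+0+0+1+0+0+0+0+1 mod 2 = 0
  s[2] = (0001111000011110000111100001111)·(1100001111001110101111100100001) mod 2 = 0+0+0+0+0+0+1+0+0+0+0+0+1+1+1+0+0+0+0+1+1+1+1+0+0+0+0+0+0+0+1 mod 2 = 1
  s[3] = (0000000111111110000000011111111)·(1100001111001110101111100100001) mod 2 = 0+0+0+0+0+0+0+1+1+1+0+0+1+1+1+0+0+0+0+0+0+0+0+0+0+1+0+0+0+0+1 mod 2 = 0
  s[4] = (0000000000000001111111111111111)·(1100001111001110101111100100001) mod 2 = 0+0+0+0+0+0+0+0+0+0+0+0+0+0+0+0+1+0+1+1+1+1+1+0+0+1+0+0+0+0+1 mod 2 = 0
Syndrome = 00100
Column 4 of H equals this syndrome → error at bit 4 (1-indexed).
Flip bit 4: 1100001111001110101111100100001 → 1101001111001110101111100100001
Extract data bits at positions {3,5,6,7,9,10,11,12,13,14,15,17,18,19,20,21,22,23,24,25,26,27,28,29,30,31}: 00011100111101111100100001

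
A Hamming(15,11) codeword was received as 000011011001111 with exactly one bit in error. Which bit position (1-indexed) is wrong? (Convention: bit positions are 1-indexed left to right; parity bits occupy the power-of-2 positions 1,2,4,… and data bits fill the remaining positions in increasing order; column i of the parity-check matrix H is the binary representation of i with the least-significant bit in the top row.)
Syndrome s = H · r^T (mod 2), r = 000011011001111:
  s[0] = (101010101010101)·(000011011001111) mod 2 = 0+0+0+0+1+0+0+0+1+0+0+0+1+0+1 mod 2 = 0
  s[1] = (011001100110011)·(000011011001111) mod 2 = 0+0+0+0+0+1+0+0+0+0+0+0+0+1+1 mod 2 = 1
  s[2] = (000111100001111)·(000011011001111) mod 2 = 0+0+0+0+1+1+0+0+0+0+0+1+1+1+1 mod 2 = 0
  s[3] = (000000011111111)·(000011011001111) mod 2 = 0+0+0+0+0+0+0+1+1+0+0+1+1+1+1 mod 2 = 0
Syndrome = 0100
Column i of H is the binary representation of i, so the syndrome is the binary index of the flipped bit.
Read s = 0100 with s[0] as LSB: 0·2^0 + 1·2^1 + 0·2^2 + 0·2^3 = 2.
Error is at bit position 2.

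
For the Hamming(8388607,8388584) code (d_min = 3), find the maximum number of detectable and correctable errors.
Detection only: up to d_min − 1 = 2 errors.
Correction: up to ⌊(d_min − 1)/2⌋ = ⌊2/2⌋ = 1 errors.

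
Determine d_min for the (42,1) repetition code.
d_min = 42 (the only two codewords are 0…0 and 1…1, differing in all 42 positions).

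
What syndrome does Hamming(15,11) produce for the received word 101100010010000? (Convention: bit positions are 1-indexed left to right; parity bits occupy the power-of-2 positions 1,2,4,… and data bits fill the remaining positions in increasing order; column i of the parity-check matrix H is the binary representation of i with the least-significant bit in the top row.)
Syndrome s = H · r^T (mod 2), r = 101100010010000:
  s[0] = (101010101010101)·(101100010010000) mod 2 = 1+0+1+0+0+0+0+0+0+0+1+0+0+0+0 mod 2 = 1
  s[1] = (011001100110011)·(101100010010000) mod 2 = 0+0+1+0+0+0+0+0+0+0+1+0+0+0+0 mod 2 = 0
  s[2] = (000111100001111)·(101100010010000) mod 2 = 0+0+0+1+0+0+0+0+0+0+0+0+0+0+0 mod 2 = 1
  s[3] = (000000011111111)·(101100010010000) mod 2 = 0+0+0+0+0+0+0+1+0+0+1+0+0+0+0 mod 2 = 0
Syndrome = 1010
Non-zero syndrome: error at position 5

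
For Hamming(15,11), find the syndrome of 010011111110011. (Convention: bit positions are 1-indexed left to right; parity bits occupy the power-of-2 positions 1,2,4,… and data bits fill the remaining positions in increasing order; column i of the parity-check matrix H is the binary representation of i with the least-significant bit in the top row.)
Syndrome s = H · r^T (mod 2), r = 010011111110011:
  s[0] = (101010101010101)·(010011111110011) mod 2 = 0+0+0+0+1+0+1+0+1+0+1+0+0+0+1 mod 2 = 1
  s[1] = (011001100110011)·(010011111110011) mod 2 = 0+1+0+0+0+1+1+0+0+1+1+0+0+1+1 mod 2 = 1
  s[2] = (000111100001111)·(010011111110011) mod 2 = 0+0+0+0+1+1+1+0+0+0+0+0+0+1+1 mod 2 = 1
  s[3] = (000000011111111)·(010011111110011) mod 2 = 0+0+0+0+0+0+0+1+1+1+1+0+0+1+1 mod 2 = 0
Syndrome = 1110
Non-zero syndrome: error at position 7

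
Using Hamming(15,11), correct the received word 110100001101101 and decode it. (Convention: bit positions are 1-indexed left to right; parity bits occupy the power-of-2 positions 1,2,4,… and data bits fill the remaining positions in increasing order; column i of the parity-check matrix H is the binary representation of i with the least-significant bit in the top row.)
Syndrome s = H · r^T (mod 2), r = 110100001101101:
  s[0] = (101010101010101)·(110100001101101) mod 2 = 1+0+0+0+0+0+0+0+1+0+0+0+1+0+1 mod 2 = 0
  s[1] = (011001100110011)·(110100001101101) mod 2 = 0+1+0+0+0+0+0+0+0+1+0+0+0+0+1 mod 2 = 1
  s[2] = (000111100001111)·(110100001101101) mod 2 = 0+0+0+1+0+0+0+0+0+0+0+1+1+0+1 mod 2 = 0
  s[3] = (000000011111111)·(110100001101101) mod 2 = 0+0+0+0+0+0+0+0+1+1+0+1+1+0+1 mod 2 = 1
Syndrome = 0101
Column 10 of H equals this syndrome → error at bit 10 (1-indexed).
Flip bit 10: 110100001101101 → 110100001001101
Extract data bits at positions {3,5,6,7,9,10,11,12,13,14,15}: 00001001101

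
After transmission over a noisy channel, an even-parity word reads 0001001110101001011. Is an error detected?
Sum of received bits: 0+0+0+1+0+0+1+1+1+0+1+0+1+0+0+1+0+1+1 = 9; 9 mod 2 = 1. Result is 1 ≠ 0 → error detected.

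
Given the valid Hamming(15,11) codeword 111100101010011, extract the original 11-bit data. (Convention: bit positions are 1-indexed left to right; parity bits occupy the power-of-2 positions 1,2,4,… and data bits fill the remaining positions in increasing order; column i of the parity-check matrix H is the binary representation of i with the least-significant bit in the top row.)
Parity bits occupy power-of-2 positions; data bits are at positions {3,5,6,7,9,10,11,12,13,14,15} (1-indexed).
Extract: c[3]=1 c[5]=0 c[6]=0 c[7]=1 c[9]=1 c[10]=0 c[11]=1 c[12]=0 c[13]=0 c[14]=1 c[15]=1
Data = 10011010011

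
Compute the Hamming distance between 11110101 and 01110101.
XOR = 10000000, count of 1s = 1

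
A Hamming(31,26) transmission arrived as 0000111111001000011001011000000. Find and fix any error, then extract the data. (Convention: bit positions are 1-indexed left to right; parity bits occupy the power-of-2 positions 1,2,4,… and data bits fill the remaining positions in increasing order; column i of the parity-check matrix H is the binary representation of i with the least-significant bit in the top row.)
Syndrome s = H · r^T (mod 2), r = 0000111111001000011001011000000:
  s[0] = (1010101010101010101010101010101)·(0000111111001000011001011000000) mod 2 = 0+0+0+0+1+0+1+0+1+0+0+0+1+0+0+0+0+0+1+0+0+0+0+0+1+0+0+0+0+0+0 mod 2 = 0
  s[1] = (0110011001100110011001100110011)·(0000111111001000011001011000000) mod 2 = 0+0+0+0+0+1+1+0+0+1+0+0+0+0+0+0+0+1+1+0+0+1+0+0+0+0+0+0+0+0+0 mod 2 = 0
  s[2] = (0001111000011110000111100001111)·(0000111111001000011001011000000) mod 2 = 0+0+0+0+1+1+1+0+0+0+0+0+1+0+0+0+0+0+0+0+0+1+0+0+0+0+0+0+0+0+0 mod 2 = 1
  s[3] = (0000000111111110000000011111111)·(0000111111001000011001011000000) mod 2 = 0+0+0+0+0+0+0+1+1+1+0+0+1+0+0+0+0+0+0+0+0+0+0+1+1+0+0+0+0+0+0 mod 2 = 0
  s[4] = (0000000000000001111111111111111)·(0000111111001000011001011000000) mod 2 = 0+0+0+0+0+0+0+0+0+0+0+0+0+0+0+0+0+1+1+0+0+1+0+1+1+0+0+0+0+0+0 mod 2 = 1
Syndrome = 00101
Column 20 of H equals this syndrome → error at bit 20 (1-indexed).
Flip bit 20: 0000111111001000011001011000000 → 0000111111001000011101011000000
Extract data bits at positions {3,5,6,7,9,10,11,12,13,14,15,17,18,19,20,21,22,23,24,25,26,27,28,29,30,31}: 01111100100011101011000000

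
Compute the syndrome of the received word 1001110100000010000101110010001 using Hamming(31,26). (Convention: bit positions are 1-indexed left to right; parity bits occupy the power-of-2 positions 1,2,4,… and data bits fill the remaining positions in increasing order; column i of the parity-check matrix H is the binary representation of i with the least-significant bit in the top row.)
Syndrome s = H · r^T (mod 2), r = 1001110100000010000101110010001:
  s[0] = (1010101010101010101010101010101)·(1001110100000010000101110010001) mod 2 = 1+0+0+0+1+0+0+0+0+0+0+0+0+0+1+0+0+0+0+0+0+0+1+0+0+0+1+0+0+0+1 mod 2 = 0
  s[1] = (0110011001100110011001100110011)·(1001110100000010000101110010001) mod 2 = 0+0+0+0+0+1+0+0+0+0+0+0+0+0+1+0+0+0+0+0+0+1+1+0+0+0+1+0+0+0+1 mod 2 = 0
  s[2] = (0001111000011110000111100001111)·(1001110100000010000101110010001) mod 2 = 0+0+0+1+1+1+0+0+0+0+0+0+0+0+1+0+0+0+0+1+0+1+1+0+0+0+0+0+0+0+1 mod 2 = 0
  s[3] = (0000000111111110000000011111111)·(1001110100000010000101110010001) mod 2 = 0+0+0+0+0+0+0+1+0+0+0+0+0+0+1+0+0+0+0+0+0+0+0+1+0+0+1+0+0+0+1 mod 2 = 1
  s[4] = (0000000000000001111111111111111)·(1001110100000010000101110010001) mod 2 = 0+0+0+0+0+0+0+0+0+0+0+0+0+0+0+0+0+0+0+1+0+1+1+1+0+0+1+0+0+0+1 mod 2 = 0
Syndrome = 00010
Non-zero syndrome: error at position 8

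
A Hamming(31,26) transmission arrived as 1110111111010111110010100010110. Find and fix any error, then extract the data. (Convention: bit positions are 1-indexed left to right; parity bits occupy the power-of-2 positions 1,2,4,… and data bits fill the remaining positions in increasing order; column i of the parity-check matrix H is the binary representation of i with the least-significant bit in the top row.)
Syndrome s = H · r^T (mod 2), r = 1110111111010111110010100010110:
  s[0] = (1010101010101010101010101010101)·(1110111111010111110010100010110) mod 2 = 1+0+1+0+1+0+1+0+1+0+0+0+0+0+1+0+1+0+0+0+1+0+1+0+0+0+1+0+1+0+0 mod 2 = 1
  s[1] = (0110011001100110011001100110011)·(1110111111010111110010100010110) mod 2 = 0+1+1+0+0+1+1+0+0+1+0+0+0+1+1+0+0+1+0+0+0+0+1+0+0+0+1+0+0+1+0 mod 2 = 1
  s[2] = (0001111000011110000111100001111)·(1110111111010111110010100010110) mod 2 = 0+0+0+0+1+1+1+0+0+0+0+1+0+1+1+0+0+0+0+0+1+0+1+0+0+0+0+0+1+1+0 mod 2 = 0
  s[3] = (0000000111111110000000011111111)·(1110111111010111110010100010110) mod 2 = 0+0+0+0+0+0+0+1+1+1+0+1+0+1+1+0+0+0+0+0+0+0+0+0+0+0+1+0+1+1+0 mod 2 = 1
  s[4] = (0000000000000001111111111111111)·(1110111111010111110010100010110) mod 2 = 0+0+0+0+0+0+0+0+0+0+0+0+0+0+0+1+1+1+0+0+1+0+1+0+0+0+1+0+1+1+0 mod 2 = 0
Syndrome = 11010
Column 11 of H equals this syndrome → error at bit 11 (1-indexed).
Flip bit 11: 1110111111010111110010100010110 → 1110111111110111110010100010110
Extract data bits at positions {3,5,6,7,9,10,11,12,13,14,15,17,18,19,20,21,22,23,24,25,26,27,28,29,30,31}: 11111111011110010100010110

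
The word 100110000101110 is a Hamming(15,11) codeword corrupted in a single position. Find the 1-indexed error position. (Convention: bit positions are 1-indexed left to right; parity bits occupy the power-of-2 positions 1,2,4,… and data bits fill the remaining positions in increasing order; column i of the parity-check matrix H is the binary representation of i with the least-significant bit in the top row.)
Syndrome s = H · r^T (mod 2), r = 100110000101110:
  s[0] = (101010101010101)·(100110000101110) mod 2 = 1+0+0+0+1+0+0+0+0+0+0+0+1+0+0 mod 2 = 1
  s[1] = (011001100110011)·(100110000101110) mod 2 = 0+0+0+0+0+0+0+0+0+1+0+0+0+1+0 mod 2 = 0
  s[2] = (000111100001111)·(100110000101110) mod 2 = 0+0+0+1+1+0+0+0+0+0+0+1+1+1+0 mod 2 = 1
  s[3] = (000000011111111)·(100110000101110) mod 2 = 0+0+0+0+0+0+0+0+0+1+0+1+1+1+0 mod 2 = 0
Syndrome = 1010
Column i of H is the binary representation of i, so the syndrome is the binary index of the flipped bit.
Read s = 1010 with s[0] as LSB: 1·2^0 + 0·2^1 + 1·2^2 + 0·2^3 = 5.
Error is at bit position 5.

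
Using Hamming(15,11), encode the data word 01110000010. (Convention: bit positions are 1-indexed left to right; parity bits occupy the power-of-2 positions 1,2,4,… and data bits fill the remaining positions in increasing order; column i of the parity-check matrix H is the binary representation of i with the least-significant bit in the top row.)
Codeword c = d · G (mod 2), d = 01110000010:
  c[0] = d·G[:,0] = (01110000010)·(11011010101) mod 2 = 0+1+0+1+0+0+0+0+0+0+0 mod 2 = 0
  c[1] = d·G[:,1] = (01110000010)·(10110110011) mod 2 = 0+0+1+1+0+0+0+0+0+1+0 mod 2 = 1
  c[2] = d·G[:,2] = (01110000010)·(10000000000) mod 2 = 0+0+0+0+0+0+0+0+0+0+0 mod 2 = 0
  c[3] = d·G[:,3] = (01110000010)·(01110001111) mod 2 = 0+1+1+1+0+0+0+0+0+1+0 mod 2 = 0
  c[4] = d·G[:,4] = (01110000010)·(01000000000) mod 2 = 0+1+0+0+0+0+0+0+0+0+0 mod 2 = 1
  c[5] = d·G[:,5] = (01110000010)·(00100000000) mod 2 = 0+0+1+0+0+0+0+0+0+0+0 mod 2 = 1
  c[6] = d·G[:,6] = (01110000010)·(00010000000) mod 2 = 0+0+0+1+0+0+0+0+0+0+0 mod 2 = 1
  c[7] = d·G[:,7] = (01110000010)·(00001111111) mod 2 = 0+0+0+0+0+0+0+0+0+1+0 mod 2 = 1
  c[8] = d·G[:,8] = (01110000010)·(00001000000) mod 2 = 0+0+0+0+0+0+0+0+0+0+0 mod 2 = 0
  c[9] = d·G[:,9] = (01110000010)·(00000100000) mod 2 = 0+0+0+0+0+0+0+0+0+0+0 mod 2 = 0
  c[10] = d·G[:,10] = (01110000010)·(00000010000) mod 2 = 0+0+0+0+0+0+0+0+0+0+0 mod 2 = 0
  c[11] = d·G[:,11] = (01110000010)·(00000001000) mod 2 = 0+0+0+0+0+0+0+0+0+0+0 mod 2 = 0
  c[12] = d·G[:,12] = (01110000010)·(00000000100) mod 2 = 0+0+0+0+0+0+0+0+0+0+0 mod 2 = 0
  c[13] = d·G[:,13] = (01110000010)·(00000000010) mod 2 = 0+0+0+0+0+0+0+0+0+1+0 mod 2 = 1
  c[14] = d·G[:,14] = (01110000010)·(00000000001) mod 2 = 0+0+0+0+0+0+0+0+0+0+0 mod 2 = 0
Codeword = 010011110000010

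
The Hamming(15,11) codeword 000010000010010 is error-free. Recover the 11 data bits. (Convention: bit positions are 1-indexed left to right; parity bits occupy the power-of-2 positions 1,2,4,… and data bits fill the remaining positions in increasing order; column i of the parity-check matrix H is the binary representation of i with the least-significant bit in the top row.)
Parity bits occupy power-of-2 positions; data bits are at positions {3,5,6,7,9,10,11,12,13,14,15} (1-indexed).
Extract: c[3]=0 c[5]=1 c[6]=0 c[7]=0 c[9]=0 c[10]=0 c[11]=1 c[12]=0 c[13]=0 c[14]=1 c[15]=0
Data = 01000010010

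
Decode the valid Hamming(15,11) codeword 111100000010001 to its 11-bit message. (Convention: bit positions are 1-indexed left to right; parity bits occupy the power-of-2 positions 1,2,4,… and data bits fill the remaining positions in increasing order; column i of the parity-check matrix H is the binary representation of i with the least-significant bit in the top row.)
Parity bits occupy power-of-2 positions; data bits are at positions {3,5,6,7,9,10,11,12,13,14,15} (1-indexed).
Extract: c[3]=1 c[5]=0 c[6]=0 c[7]=0 c[9]=0 c[10]=0 c[11]=1 c[12]=0 c[13]=0 c[14]=0 c[15]=1
Data = 10000010001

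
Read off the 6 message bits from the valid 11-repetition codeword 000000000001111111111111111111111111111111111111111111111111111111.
Split into 11-bit blocks: 00000000000 11111111111 11111111111 11111111111 11111111111 11111111111
Data = 011111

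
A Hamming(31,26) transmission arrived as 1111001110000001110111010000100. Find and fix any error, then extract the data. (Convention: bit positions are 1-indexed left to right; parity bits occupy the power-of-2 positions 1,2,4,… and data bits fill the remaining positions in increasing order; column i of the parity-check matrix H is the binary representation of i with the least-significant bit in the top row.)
Syndrome s = H · r^T (mod 2), r = 1111001110000001110111010000100:
  s[0] = (1010101010101010101010101010101)·(1111001110000001110111010000100) mod 2 = 1+0+1+0+0+0+1+0+1+0+0+0+0+0+0+0+1+0+0+0+1+0+0+0+0+0+0+0+1+0+0 mod 2 = 1
  s[1] = (0110011001100110011001100110011)·(1111001110000001110111010000100) mod 2 = 0+1+1+0+0+0+1+0+0+0+0+0+0+0+0+0+0+1+0+0+0+1+0+0+0+0+0+0+0+0+0 mod 2 = 1
  s[2] = (0001111000011110000111100001111)·(1111001110000001110111010000100) mod 2 = 0+0+0+1+0+0+1+0+0+0+0+0+0+0+0+0+0+0+0+1+1+1+0+0+0+0+0+0+1+0+0 mod 2 = 0
  s[3] = (0000000111111110000000011111111)·(1111001110000001110111010000100) mod 2 = 0+0+0+0+0+0+0+1+1+0+0+0+0+0+0+0+0+0+0+0+0+0+0+1+0+0+0+0+1+0+0 mod 2 = 0
  s[4] = (0000000000000001111111111111111)·(1111001110000001110111010000100) mod 2 = 0+0+0+0+0+0+0+0+0+0+0+0+0+0+0+1+1+1+0+1+1+1+0+1+0+0+0+0+1+0+0 mod 2 = 0
Syndrome = 11000
Column 3 of H equals this syndrome → error at bit 3 (1-indexed).
Flip bit 3: 1111001110000001110111010000100 → 1101001110000001110111010000100
Extract data bits at positions {3,5,6,7,9,10,11,12,13,14,15,17,18,19,20,21,22,23,24,25,26,27,28,29,30,31}: 00011000000110111010000100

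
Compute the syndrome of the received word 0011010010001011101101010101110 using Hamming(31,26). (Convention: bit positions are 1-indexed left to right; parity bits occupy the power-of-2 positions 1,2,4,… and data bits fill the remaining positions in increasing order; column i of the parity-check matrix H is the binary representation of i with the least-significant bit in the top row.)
Syndrome s = H · r^T (mod 2), r = 0011010010001011101101010101110:
  s[0] = (1010101010101010101010101010101)·(0011010010001011101101010101110) mod 2 = 0+0+1+0+0+0+0+0+1+0+0+0+1+0+1+0+1+0+1+0+0+0+0+0+0+0+0+0+1+0+0 mod 2 = 1
  s[1] = (0110011001100110011001100110011)·(0011010010001011101101010101110) mod 2 = 0+0+1+0+0+1+0+0+0+0+0+0+0+0+1+0+0+0+1+0+0+1+0+0+0+1+0+0+0+1+0 mod 2 = 1
  s[2] = (0001111000011110000111100001111)·(0011010010001011101101010101110) mod 2 = 0+0+0+1+0+1+0+0+0+0+0+0+1+0+1+0+0+0+0+1+0+1+0+0+0+0+0+1+1+1+0 mod 2 = 1
  s[3] = (0000000111111110000000011111111)·(0011010010001011101101010101110) mod 2 = 0+0+0+0+0+0+0+0+1+0+0+0+1+0+1+0+0+0+0+0+0+0+0+1+0+1+0+1+1+1+0 mod 2 = 0
  s[4] = (0000000000000001111111111111111)·(0011010010001011101101010101110) mod 2 = 0+0+0+0+0+0+0+0+0+0+0+0+0+0+0+1+1+0+1+1+0+1+0+1+0+1+0+1+1+1+0 mod 2 = 0
Syndrome = 11100
Non-zero syndrome: error at position 7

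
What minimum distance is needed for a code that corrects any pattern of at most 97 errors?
Correcting t errors requires d_min ≥ 2t + 1 = 2·97 + 1 = 195.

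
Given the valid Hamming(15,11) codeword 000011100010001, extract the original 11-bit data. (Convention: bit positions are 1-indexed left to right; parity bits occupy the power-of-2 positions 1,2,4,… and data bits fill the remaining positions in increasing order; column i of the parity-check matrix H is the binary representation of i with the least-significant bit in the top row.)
Parity bits occupy power-of-2 positions; data bits are at positions {3,5,6,7,9,10,11,12,13,14,15} (1-indexed).
Extract: c[3]=0 c[5]=1 c[6]=1 c[7]=1 c[9]=0 c[10]=0 c[11]=1 c[12]=0 c[13]=0 c[14]=0 c[15]=1
Data = 01110010001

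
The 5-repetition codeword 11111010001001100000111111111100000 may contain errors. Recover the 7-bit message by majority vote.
Split into 5-bit blocks and majority-vote each:
  block 1 = 11111: 5 ones, 0 zeros → 1
  block 2 = 01000: 1 ones, 4 zeros → 0
  block 3 = 10011: 3 ones, 2 zeros → 1
  block 4 = 00000: 0 ones, 5 zeros → 0
  block 5 = 11111: 5 ones, 0 zeros → 1
  block 6 = 11111: 5 ones, 0 zeros → 1
  block 7 = 00000: 0 ones, 5 zeros → 0
Decoded = 1010110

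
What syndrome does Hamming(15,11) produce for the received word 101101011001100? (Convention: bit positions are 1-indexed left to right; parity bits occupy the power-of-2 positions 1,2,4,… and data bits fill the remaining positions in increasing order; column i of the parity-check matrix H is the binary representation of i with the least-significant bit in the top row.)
Syndrome s = H · r^T (mod 2), r = 101101011001100:
  s[0] = (101010101010101)·(101101011001100) mod 2 = 1+0+1+0+0+0+0+0+1+0+0+0+1+0+0 mod 2 = 0
  s[1] = (011001100110011)·(101101011001100) mod 2 = 0+0+1+0+0+1+0+0+0+0+0+0+0+0+0 mod 2 = 0
  s[2] = (000111100001111)·(101101011001100) mod 2 = 0+0+0+1+0+1+0+0+0+0+0+1+1+0+0 mod 2 = 0
  s[3] = (000000011111111)·(101101011001100) mod 2 = 0+0+0+0+0+0+0+1+1+0+0+1+1+0+0 mod 2 = 0
Syndrome = 0000
s = 0: no error detected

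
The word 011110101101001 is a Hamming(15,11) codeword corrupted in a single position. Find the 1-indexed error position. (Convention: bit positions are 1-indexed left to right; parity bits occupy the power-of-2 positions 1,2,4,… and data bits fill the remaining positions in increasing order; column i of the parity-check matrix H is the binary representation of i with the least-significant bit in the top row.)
Syndrome s = H · r^T (mod 2), r = 011110101101001:
  s[0] = (101010101010101)·(011110101101001) mod 2 = 0+0+1+0+1+0+1+0+1+0+0+0+0+0+1 mod 2 = 1
  s[1] = (011001100110011)·(011110101101001) mod 2 = 0+1+1+0+0+0+1+0+0+1+0+0+0+0+1 mod 2 = 1
  s[2] = (000111100001111)·(011110101101001) mod 2 = 0+0+0+1+1+0+1+0+0+0+0+1+0+0+1 mod 2 = 1
  s[3] = (000000011111111)·(011110101101001) mod 2 = 0+0+0+0+0+0+0+0+1+1+0+1+0+0+1 mod 2 = 0
Syndrome = 1110
Column i of H is the binary representation of i, so the syndrome is the binary index of the flipped bit.
Read s = 1110 with s[0] as LSB: 1·2^0 + 1·2^1 + 1·2^2 + 0·2^3 = 7.
Error is at bit position 7.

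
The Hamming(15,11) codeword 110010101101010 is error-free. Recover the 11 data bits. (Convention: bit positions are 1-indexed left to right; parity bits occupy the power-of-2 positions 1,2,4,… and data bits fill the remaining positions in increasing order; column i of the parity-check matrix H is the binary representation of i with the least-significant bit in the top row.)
Parity bits occupy power-of-2 positions; data bits are at positions {3,5,6,7,9,10,11,12,13,14,15} (1-indexed).
Extract: c[3]=0 c[5]=1 c[6]=0 c[7]=1 c[9]=1 c[10]=1 c[11]=0 c[12]=1 c[13]=0 c[14]=1 c[15]=0
Data = 01011101010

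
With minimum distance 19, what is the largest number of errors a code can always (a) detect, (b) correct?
(a) Detection requires d_min ≥ e+1, so e ≤ d_min − 1 = 18.
(b) Correction requires d_min ≥ 2t+1, so t ≤ ⌊(d_min − 1)/2⌋ = ⌊18/2⌋ = 9.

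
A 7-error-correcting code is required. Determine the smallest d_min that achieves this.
Correcting t errors requires d_min ≥ 2t + 1 = 2·7 + 1 = 15.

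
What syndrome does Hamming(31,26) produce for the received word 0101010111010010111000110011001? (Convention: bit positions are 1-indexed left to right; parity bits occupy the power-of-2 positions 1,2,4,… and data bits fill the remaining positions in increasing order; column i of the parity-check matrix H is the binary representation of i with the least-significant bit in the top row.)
Syndrome s = H · r^T (mod 2), r = 0101010111010010111000110011001:
  s[0] = (1010101010101010101010101010101)·(0101010111010010111000110011001) mod 2 = 0+0+0+0+0+0+0+0+1+0+0+0+0+0+1+0+1+0+1+0+0+0+1+0+0+0+1+0+0+0+1 mod 2 = 1
  s[1] = (0110011001100110011001100110011)·(0101010111010010111000110011001) mod 2 = 0+1+0+0+0+1+0+0+0+1+0+0+0+0+1+0+0+1+1+0+0+0+1+0+0+0+1+0+0+0+1 mod 2 = 1
  s[2] = (0001111000011110000111100001111)·(0101010111010010111000110011001) mod 2 = 0+0+0+1+0+1+0+0+0+0+0+1+0+0+1+0+0+0+0+0+0+0+1+0+0+0+0+1+0+0+1 mod 2 = 1
  s[3] = (0000000111111110000000011111111)·(0101010111010010111000110011001) mod 2 = 0+0+0+0+0+0+0+1+1+1+0+1+0+0+1+0+0+0+0+0+0+0+0+1+0+0+1+1+0+0+1 mod 2 = 1
  s[4] = (0000000000000001111111111111111)·(0101010111010010111000110011001) mod 2 = 0+0+0+0+0+0+0+0+0+0+0+0+0+0+0+0+1+1+1+0+0+0+1+1+0+0+1+1+0+0+1 mod 2 = 0
Syndrome = 11110
Non-zero syndrome: error at position 15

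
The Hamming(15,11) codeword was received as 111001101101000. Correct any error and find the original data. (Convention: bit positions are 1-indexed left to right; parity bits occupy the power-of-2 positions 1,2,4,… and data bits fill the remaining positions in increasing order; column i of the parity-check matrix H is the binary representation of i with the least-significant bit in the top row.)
Syndrome s = H · r^T (mod 2), r = 111001101101000:
  s[0] = (101010101010101)·(111001101101000) mod 2 = 1+0+1+0+0+0+1+0+1+0+0+0+0+0+0 mod 2 = 0
  s[1] = (011001100110011)·(111001101101000) mod 2 = 0+1+1+0+0+1+1+0+0+1+0+0+0+0+0 mod 2 = 1
  s[2] = (000111100001111)·(111001101101000) mod 2 = 0+0+0+0+0+1+1+0+0+0+0+1+0+0+0 mod 2 = 1
  s[3] = (000000011111111)·(111001101101000) mod 2 = 0+0+0+0+0+0+0+0+1+1+0+1+0+0+0 mod 2 = 1
Syndrome = 0111
Column 14 of H equals this syndrome → error at bit 14 (1-indexed).
Flip bit 14: 111001101101000 → 111001101101010
Extract data bits at positions {3,5,6,7,9,10,11,12,13,14,15}: 10111101010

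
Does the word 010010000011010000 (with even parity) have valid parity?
Sum of all bits: 0+1+0+0+1+0+0+0+0+0+1+1+0+1+0+0+0+0 = 5; 5 mod 2 = 1. Result is 1 → parity error detected.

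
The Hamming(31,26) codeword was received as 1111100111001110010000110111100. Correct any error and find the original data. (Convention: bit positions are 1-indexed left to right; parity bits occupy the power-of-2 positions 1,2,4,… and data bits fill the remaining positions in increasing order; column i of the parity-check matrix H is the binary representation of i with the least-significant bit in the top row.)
Syndrome s = H · r^T (mod 2), r = 1111100111001110010000110111100:
  s[0] = (1010101010101010101010101010101)·(1111100111001110010000110111100) mod 2 = 1+0+1+0+1+0+0+0+1+0+0+0+1+0+1+0+0+0+0+0+0+0+1+0+0+0+1+0+1+0+0 mod 2 = 1
  s[1] = (0110011001100110011001100110011)·(1111100111001110010000110111100) mod 2 = 0+1+1+0+0+0+0+0+0+1+0+0+0+1+1+0+0+1+0+0+0+0+1+0+0+1+1+0+0+0+0 mod 2 = 1
  s[2] = (0001111000011110000111100001111)·(1111100111001110010000110111100) mod 2 = 0+0+0+1+1+0+0+0+0+0+0+0+1+1+1+0+0+0+0+0+0+0+1+0+0+0+0+1+1+0+0 mod 2 = 0
  s[3] = (0000000111111110000000011111111)·(1111100111001110010000110111100) mod 2 = 0+0+0+0+0+0+0+1+1+1+0+0+1+1+1+0+0+0+0+0+0+0+0+1+0+1+1+1+1+0+0 mod 2 = 1
  s[4] = (0000000000000001111111111111111)·(1111100111001110010000110111100) mod 2 = 0+0+0+0+0+0+0+0+0+0+0+0+0+0+0+0+0+1+0+0+0+0+1+1+0+1+1+1+1+0+0 mod 2 = 1
Syndrome = 11011
Column 27 of H equals this syndrome → error at bit 27 (1-indexed).
Flip bit 27: 1111100111001110010000110111100 → 1111100111001110010000110101100
Extract data bits at positions {3,5,6,7,9,10,11,12,13,14,15,17,18,19,20,21,22,23,24,25,26,27,28,29,30,31}: 11001100111010000110101100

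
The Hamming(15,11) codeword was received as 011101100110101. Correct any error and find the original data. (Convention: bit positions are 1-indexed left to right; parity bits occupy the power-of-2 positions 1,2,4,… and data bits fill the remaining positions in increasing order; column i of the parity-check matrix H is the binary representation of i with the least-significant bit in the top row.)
Syndrome s = H · r^T (mod 2), r = 011101100110101:
  s[0] = (101010101010101)·(011101100110101) mod 2 = 0+0+1+0+0+0+1+0+0+0+1+0+1+0+1 mod 2 = 1
  s[1] = (011001100110011)·(011101100110101) mod 2 = 0+1+1+0+0+1+1+0+0+1+1+0+0+0+1 mod 2 = 1
  s[2] = (000111100001111)·(011101100110101) mod 2 = 0+0+0+1+0+1+1+0+0+0+0+0+1+0+1 mod 2 = 1
  s[3] = (000000011111111)·(011101100110101) mod 2 = 0+0+0+0+0+0+0+0+0+1+1+0+1+0+1 mod 2 = 0
Syndrome = 1110
Column 7 of H equals this syndrome → error at bit 7 (1-indexed).
Flip bit 7: 011101100110101 → 011101000110101
Extract data bits at positions {3,5,6,7,9,10,11,12,13,14,15}: 10100110101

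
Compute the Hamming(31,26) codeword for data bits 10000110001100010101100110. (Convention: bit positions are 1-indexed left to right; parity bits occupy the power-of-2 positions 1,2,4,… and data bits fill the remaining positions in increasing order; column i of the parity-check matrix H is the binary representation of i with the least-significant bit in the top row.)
Codeword c = d · G (mod 2), d = 10000110001100010101100110:
  c[0] = d·G[:,0] = (10000110001100010101100110)·(11011010101101010101010101) mod 2 = 1+0+0+0+0+0+1+0+0+0+1+1+0+0+0+1+0+1+0+1+0+0+0+1+0+0 mod 2 = 0
  c[1] = d·G[:,1] = (10000110001100010101100110)·(10110110011011001100110011) mod 2 = 1+0+0+0+0+1+1+0+0+0+1+0+0+0+0+0+0+1+0+0+1+0+0+0+1+0 mod 2 = 1
  c[2] = d·G[:,2] = (10000110001100010101100110)·(10000000000000000000000000) mod 2 = 1+0+0+0+0+0+0+0+0+0+0+0+0+0+0+0+0+0+0+0+0+0+0+0+0+0 mod 2 = 1
  c[3] = d·G[:,3] = (10000110001100010101100110)·(01110001111000111100001111) mod 2 = 0+0+0+0+0+0+0+0+0+0+1+0+0+0+0+1+0+1+0+0+0+0+0+1+1+0 mod 2 = 1
  c[4] = d·G[:,4] = (10000110001100010101100110)·(01000000000000000000000000) mod 2 = 0+0+0+0+0+0+0+0+0+0+0+0+0+0+0+0+0+0+0+0+0+0+0+0+0+0 mod 2 = 0
  c[5] = d·G[:,5] = (10000110001100010101100110)·(00100000000000000000000000) mod 2 = 0+0+0+0+0+0+0+0+0+0+0+0+0+0+0+0+0+0+0+0+0+0+0+0+0+0 mod 2 = 0
  c[6] = d·G[:,6] = (10000110001100010101100110)·(00010000000000000000000000) mod 2 = 0+0+0+0+0+0+0+0+0+0+0+0+0+0+0+0+0+0+0+0+0+0+0+0+0+0 mod 2 = 0
  c[7] = d·G[:,7] = (10000110001100010101100110)·(00001111111000000011111111) mod 2 = 0+0+0+0+0+1+1+0+0+0+1+0+0+0+0+0+0+0+0+1+1+0+0+1+1+0 mod 2 = 1
  c[8] = d·G[:,8] = (10000110001100010101100110)·(00001000000000000000000000) mod 2 = 0+0+0+0+0+0+0+0+0+0+0+0+0+0+0+0+0+0+0+0+0+0+0+0+0+0 mod 2 = 0
  c[9] = d·G[:,9] = (10000110001100010101100110)·(00000100000000000000000000) mod 2 = 0+0+0+0+0+1+0+0+0+0+0+0+0+0+0+0+0+0+0+0+0+0+0+0+0+0 mod 2 = 1
  c[10] = d·G[:,10] = (10000110001100010101100110)·(00000010000000000000000000) mod 2 = 0+0+0+0+0+0+1+0+0+0+0+0+0+0+0+0+0+0+0+0+0+0+0+0+0+0 mod 2 = 1
  c[11] = d·G[:,11] = (10000110001100010101100110)·(00000001000000000000000000) mod 2 = 0+0+0+0+0+0+0+0+0+0+0+0+0+0+0+0+0+0+0+0+0+0+0+0+0+0 mod 2 = 0
  c[12] = d·G[:,12] = (10000110001100010101100110)·(00000000100000000000000000) mod 2 = 0+0+0+0+0+0+0+0+0+0+0+0+0+0+0+0+0+0+0+0+0+0+0+0+0+0 mod 2 = 0
  c[13] = d·G[:,13] = (10000110001100010101100110)·(00000000010000000000000000) mod 2 = 0+0+0+0+0+0+0+0+0+0+0+0+0+0+0+0+0+0+0+0+0+0+0+0+0+0 mod 2 = 0
  c[14] = d·G[:,14] = (10000110001100010101100110)·(00000000001000000000000000) mod 2 = 0+0+0+0+0+0+0+0+0+0+1+0+0+0+0+0+0+0+0+0+0+0+0+0+0+0 mod 2 = 1
  c[15] = d·G[:,15] = (10000110001100010101100110)·(00000000000111111111111111) mod 2 = 0+0+0+0+0+0+0+0+0+0+0+1+0+0+0+1+0+1+0+1+1+0+0+1+1+0 mod 2 = 1
  c[16] = d·G[:,16] = (10000110001100010101100110)·(00000000000100000000000000) mod 2 = 0+0+0+0+0+0+0+0+0+0+0+1+0+0+0+0+0+0+0+0+0+0+0+0+0+0 mod 2 = 1
  c[17] = d·G[:,17] = (10000110001100010101100110)·(00000000000010000000000000) mod 2 = 0+0+0+0+0+0+0+0+0+0+0+0+0+0+0+0+0+0+0+0+0+0+0+0+0+0 mod 2 = 0
  c[18] = d·G[:,18] = (10000110001100010101100110)·(00000000000001000000000000) mod 2 = 0+0+0+0+0+0+0+0+0+0+0+0+0+0+0+0+0+0+0+0+0+0+0+0+0+0 mod 2 = 0
  c[19] = d·G[:,19] = (10000110001100010101100110)·(00000000000000100000000000) mod 2 = 0+0+0+0+0+0+0+0+0+0+0+0+0+0+0+0+0+0+0+0+0+0+0+0+0+0 mod 2 = 0
  c[20] = d·G[:,20] = (10000110001100010101100110)·(00000000000000010000000000) mod 2 = 0+0+0+0+0+0+0+0+0+0+0+0+0+0+0+1+0+0+0+0+0+0+0+0+0+0 mod 2 = 1
  c[21] = d·G[:,21] = (10000110001100010101100110)·(00000000000000001000000000) mod 2 = 0+0+0+0+0+0+0+0+0+0+0+0+0+0+0+0+0+0+0+0+0+0+0+0+0+0 mod 2 = 0
  c[22] = d·G[:,22] = (10000110001100010101100110)·(00000000000000000100000000) mod 2 = 0+0+0+0+0+0+0+0+0+0+0+0+0+0+0+0+0+1+0+0+0+0+0+0+0+0 mod 2 = 1
  c[23] = d·G[:,23] = (10000110001100010101100110)·(00000000000000000010000000) mod 2 = 0+0+0+0+0+0+0+0+0+0+0+0+0+0+0+0+0+0+0+0+0+0+0+0+0+0 mod 2 = 0
  c[24] = d·G[:,24] = (10000110001100010101100110)·(00000000000000000001000000) mod 2 = 0+0+0+0+0+0+0+0+0+0+0+0+0+0+0+0+0+0+0+1+0+0+0+0+0+0 mod 2 = 1
  c[25] = d·G[:,25] = (10000110001100010101100110)·(00000000000000000000100000) mod 2 = 0+0+0+0+0+0+0+0+0+0+0+0+0+0+0+0+0+0+0+0+1+0+0+0+0+0 mod 2 = 1
  c[26] = d·G[:,26] = (10000110001100010101100110)·(00000000000000000000010000) mod 2 = 0+0+0+0+0+0+0+0+0+0+0+0+0+0+0+0+0+0+0+0+0+0+0+0+0+0 mod 2 = 0
  c[27] = d·G[:,27] = (10000110001100010101100110)·(00000000000000000000001000) mod 2 = 0+0+0+0+0+0+0+0+0+0+0+0+0+0+0+0+0+0+0+0+0+0+0+0+0+0 mod 2 = 0
  c[28] = d·G[:,28] = (10000110001100010101100110)·(00000000000000000000000100) mod 2 = 0+0+0+0+0+0+0+0+0+0+0+0+0+0+0+0+0+0+0+0+0+0+0+1+0+0 mod 2 = 1
  c[29] = d·G[:,29] = (10000110001100010101100110)·(00000000000000000000000010) mod 2 = 0+0+0+0+0+0+0+0+0+0+0+0+0+0+0+0+0+0+0+0+0+0+0+0+1+0 mod 2 = 1
  c[30] = d·G[:,30] = (10000110001100010101100110)·(00000000000000000000000001) mod 2 = 0+0+0+0+0+0+0+0+0+0+0+0+0+0+0+0+0+0+0+0+0+0+0+0+0+0 mod 2 = 0
Codeword = 0111000101100011100010101100110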